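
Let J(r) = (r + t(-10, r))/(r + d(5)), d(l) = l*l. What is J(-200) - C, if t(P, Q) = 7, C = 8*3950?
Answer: -5529807/175 ≈ -31599.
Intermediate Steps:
d(l) = l²
C = 31600
J(r) = (7 + r)/(25 + r) (J(r) = (r + 7)/(r + 5²) = (7 + r)/(r + 25) = (7 + r)/(25 + r))
J(-200) - C = (7 - 200)/(25 - 200) - 1*31600 = -193/(-175) - 31600 = -1/175*(-193) - 31600 = 193/175 - 31600 = -5529807/175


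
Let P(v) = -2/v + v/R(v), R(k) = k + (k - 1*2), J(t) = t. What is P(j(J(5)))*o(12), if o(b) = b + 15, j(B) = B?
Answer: 243/40 ≈ 6.0750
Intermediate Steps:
R(k) = -2 + 2*k (R(k) = k + (k - 2) = k + (-2 + k) = -2 + 2*k)
o(b) = 15 + b
P(v) = -2/v + v/(-2 + 2*v)
P(j(J(5)))*o(12) = ((½)*(4 + 5² - 4*5)/(5*(-1 + 5)))*(15 + 12) = ((½)*(⅕)*(4 + 25 - 20)/4)*27 = ((½)*(⅕)*(¼)*9)*27 = (9/40)*27 = 243/40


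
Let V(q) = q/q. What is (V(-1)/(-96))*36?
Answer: -3/8 ≈ -0.37500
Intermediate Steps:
V(q) = 1
(V(-1)/(-96))*36 = (1/(-96))*36 = (1*(-1/96))*36 = -1/96*36 = -3/8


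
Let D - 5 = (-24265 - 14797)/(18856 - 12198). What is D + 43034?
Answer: 143257300/3329 ≈ 43033.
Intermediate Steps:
D = -2886/3329 (D = 5 + (-24265 - 14797)/(18856 - 12198) = 5 - 39062/6658 = 5 - 39062*1/6658 = 5 - 19531/3329 = -2886/3329 ≈ -0.86693)
D + 43034 = -2886/3329 + 43034 = 143257300/3329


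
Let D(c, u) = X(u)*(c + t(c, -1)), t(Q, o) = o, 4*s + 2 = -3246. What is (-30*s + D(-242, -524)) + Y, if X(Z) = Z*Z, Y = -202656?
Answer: -66900264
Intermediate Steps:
s = -812 (s = -1/2 + (1/4)*(-3246) = -1/2 - 1623/2 = -812)
X(Z) = Z**2
D(c, u) = u**2*(-1 + c) (D(c, u) = u**2*(c - 1) = u**2*(-1 + c))
(-30*s + D(-242, -524)) + Y = (-30*(-812) + (-524)**2*(-1 - 242)) - 202656 = (24360 + 274576*(-243)) - 202656 = (24360 - 66721968) - 202656 = -66697608 - 202656 = -66900264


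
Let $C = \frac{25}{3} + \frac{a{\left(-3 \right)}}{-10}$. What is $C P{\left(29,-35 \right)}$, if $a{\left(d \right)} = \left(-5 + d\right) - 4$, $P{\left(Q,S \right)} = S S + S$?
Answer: $\frac{34034}{3} \approx 11345.0$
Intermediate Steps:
$P{\left(Q,S \right)} = S + S^{2}$ ($P{\left(Q,S \right)} = S^{2} + S = S + S^{2}$)
$a{\left(d \right)} = -9 + d$
$C = \frac{143}{15}$ ($C = \frac{25}{3} + \frac{-9 - 3}{-10} = 25 \cdot \frac{1}{3} - - \frac{6}{5} = \frac{25}{3} + \frac{6}{5} = \frac{143}{15} \approx 9.5333$)
$C P{\left(29,-35 \right)} = \frac{143 \left(- 35 \left(1 - 35\right)\right)}{15} = \frac{143 \left(\left(-35\right) \left(-34\right)\right)}{15} = \frac{143}{15} \cdot 1190 = \frac{34034}{3}$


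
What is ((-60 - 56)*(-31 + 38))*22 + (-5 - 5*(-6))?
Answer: -17839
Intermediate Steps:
((-60 - 56)*(-31 + 38))*22 + (-5 - 5*(-6)) = -116*7*22 + (-5 + 30) = -812*22 + 25 = -17864 + 25 = -17839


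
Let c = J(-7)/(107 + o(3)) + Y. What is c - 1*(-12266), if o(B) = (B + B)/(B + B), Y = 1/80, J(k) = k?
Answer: 26494447/2160 ≈ 12266.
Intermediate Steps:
Y = 1/80 ≈ 0.012500
o(B) = 1 (o(B) = (2*B)/((2*B)) = (2*B)*(1/(2*B)) = 1)
c = -113/2160 (c = -7/(107 + 1) + 1/80 = -7/108 + 1/80 = -113/2160 ≈ -0.052315)
c - 1*(-12266) = -113/2160 - 1*(-12266) = -113/2160 + 12266 = 26494447/2160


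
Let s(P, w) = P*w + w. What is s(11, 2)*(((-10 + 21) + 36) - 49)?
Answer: -48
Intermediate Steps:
s(P, w) = w + P*w
s(11, 2)*(((-10 + 21) + 36) - 49) = (2*(1 + 11))*(((-10 + 21) + 36) - 49) = (2*12)*((11 + 36) - 49) = 24*(47 - 49) = 24*(-2) = -48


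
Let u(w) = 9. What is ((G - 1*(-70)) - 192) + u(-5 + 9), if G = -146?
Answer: -259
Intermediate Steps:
((G - 1*(-70)) - 192) + u(-5 + 9) = ((-146 - 1*(-70)) - 192) + 9 = ((-146 + 70) - 192) + 9 = (-76 - 192) + 9 = -268 + 9 = -259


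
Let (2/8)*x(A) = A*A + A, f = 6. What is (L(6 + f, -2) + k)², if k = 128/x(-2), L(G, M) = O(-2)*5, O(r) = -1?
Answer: 121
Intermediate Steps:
x(A) = 4*A + 4*A² (x(A) = 4*(A*A + A) = 4*(A² + A) = 4*(A + A²) = 4*A + 4*A²)
L(G, M) = -5 (L(G, M) = -1*5 = -5)
k = 16 (k = 128/((4*(-2)*(1 - 2))) = 128/((4*(-2)*(-1))) = 128/8 = 128*(⅛) = 16)
(L(6 + f, -2) + k)² = (-5 + 16)² = 11² = 121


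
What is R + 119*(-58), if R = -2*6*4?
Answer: -6950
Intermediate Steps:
R = -48 (R = -12*4 = -48)
R + 119*(-58) = -48 + 119*(-58) = -48 - 6902 = -6950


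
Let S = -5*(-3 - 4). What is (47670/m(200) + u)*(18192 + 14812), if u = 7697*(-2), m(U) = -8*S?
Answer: -513682507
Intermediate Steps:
S = 35 (S = -5*(-7) = 35)
m(U) = -280 (m(U) = -8*35 = -280)
u = -15394
(47670/m(200) + u)*(18192 + 14812) = (47670/(-280) - 15394)*(18192 + 14812) = (47670*(-1/280) - 15394)*33004 = (-681/4 - 15394)*33004 = -62257/4*33004 = -513682507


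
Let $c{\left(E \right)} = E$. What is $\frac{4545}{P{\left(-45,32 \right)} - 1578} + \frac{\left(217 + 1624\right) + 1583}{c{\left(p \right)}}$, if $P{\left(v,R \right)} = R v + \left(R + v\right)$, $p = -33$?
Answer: $- \frac{10528129}{100023} \approx -105.26$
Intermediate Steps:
$P{\left(v,R \right)} = R + v + R v$
$\frac{4545}{P{\left(-45,32 \right)} - 1578} + \frac{\left(217 + 1624\right) + 1583}{c{\left(p \right)}} = \frac{4545}{\left(32 - 45 + 32 \left(-45\right)\right) - 1578} + \frac{\left(217 + 1624\right) + 1583}{-33} = \frac{4545}{\left(32 - 45 - 1440\right) - 1578} + \left(1841 + 1583\right) \left(- \frac{1}{33}\right) = \frac{4545}{-1453 - 1578} + 3424 \left(- \frac{1}{33}\right) = \frac{4545}{-3031} - \frac{3424}{33} = 4545 \left(- \frac{1}{3031}\right) - \frac{3424}{33} = - \frac{4545}{3031} - \frac{3424}{33} = - \frac{10528129}{100023}$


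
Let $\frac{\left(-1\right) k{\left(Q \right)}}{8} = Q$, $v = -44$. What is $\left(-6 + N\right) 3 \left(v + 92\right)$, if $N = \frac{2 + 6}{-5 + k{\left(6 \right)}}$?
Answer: $- \frac{46944}{53} \approx -885.74$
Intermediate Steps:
$k{\left(Q \right)} = - 8 Q$
$N = - \frac{8}{53}$ ($N = \frac{2 + 6}{-5 - 48} = \frac{8}{-5 - 48} = \frac{8}{-53} = 8 \left(- \frac{1}{53}\right) = - \frac{8}{53} \approx -0.15094$)
$\left(-6 + N\right) 3 \left(v + 92\right) = \left(-6 - \frac{8}{53}\right) 3 \left(-44 + 92\right) = \left(- \frac{326}{53}\right) 3 \cdot 48 = \left(- \frac{978}{53}\right) 48 = - \frac{46944}{53}$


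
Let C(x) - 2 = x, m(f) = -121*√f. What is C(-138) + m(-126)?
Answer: -136 - 363*I*√14 ≈ -136.0 - 1358.2*I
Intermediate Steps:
C(x) = 2 + x
C(-138) + m(-126) = (2 - 138) - 363*I*√14 = -136 - 363*I*√14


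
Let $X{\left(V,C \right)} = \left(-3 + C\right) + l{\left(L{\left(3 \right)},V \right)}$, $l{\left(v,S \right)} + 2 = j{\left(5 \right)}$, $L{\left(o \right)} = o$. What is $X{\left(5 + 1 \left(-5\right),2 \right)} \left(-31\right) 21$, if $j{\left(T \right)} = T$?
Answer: $-1302$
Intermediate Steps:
$l{\left(v,S \right)} = 3$ ($l{\left(v,S \right)} = -2 + 5 = 3$)
$X{\left(V,C \right)} = C$ ($X{\left(V,C \right)} = \left(-3 + C\right) + 3 = C$)
$X{\left(5 + 1 \left(-5\right),2 \right)} \left(-31\right) 21 = 2 \left(-31\right) 21 = \left(-62\right) 21 = -1302$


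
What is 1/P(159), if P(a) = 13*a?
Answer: 1/2067 ≈ 0.00048379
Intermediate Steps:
1/P(159) = 1/(13*159) = 1/2067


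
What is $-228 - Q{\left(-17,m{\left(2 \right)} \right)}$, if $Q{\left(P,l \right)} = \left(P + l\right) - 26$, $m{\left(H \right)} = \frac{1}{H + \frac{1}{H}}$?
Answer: $- \frac{927}{5} \approx -185.4$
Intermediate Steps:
$Q{\left(P,l \right)} = -26 + P + l$
$-228 - Q{\left(-17,m{\left(2 \right)} \right)} = -228 - \left(-26 - 17 + \frac{2}{1 + 2^{2}}\right) = -228 - \left(-26 - 17 + \frac{2}{1 + 4}\right) = -228 - \left(-26 - 17 + \frac{2}{5}\right) = -228 - - \frac{213}{5} = -228 + \frac{213}{5} = - \frac{927}{5}$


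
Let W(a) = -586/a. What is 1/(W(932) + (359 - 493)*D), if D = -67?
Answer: 466/4183455 ≈ 0.00011139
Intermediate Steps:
1/(W(932) + (359 - 493)*D) = 1/(-586/932 + (359 - 493)*(-67)) = 1/(-586*1/932 - 134*(-67)) = 1/(-293/466 + 8978) = 1/(4183455/466) = 466/4183455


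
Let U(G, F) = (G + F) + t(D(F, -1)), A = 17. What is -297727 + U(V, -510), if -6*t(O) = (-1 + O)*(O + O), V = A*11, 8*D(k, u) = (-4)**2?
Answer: -894152/3 ≈ -2.9805e+5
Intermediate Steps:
D(k, u) = 2 (D(k, u) = (1/8)*(-4)**2 = (1/8)*16 = 2)
V = 187 (V = 17*11 = 187)
t(O) = -O*(-1 + O)/3 (t(O) = -(-1 + O)*(O + O)/6 = -(-1 + O)*2*O/6 = -O*(-1 + O)/3)
U(G, F) = -2/3 + F + G (U(G, F) = (G + F) + (1/3)*2*(1 - 1*2) = (F + G) + (1/3)*2*(1 - 2) = (F + G) + (1/3)*2*(-1) = (F + G) - 2/3 = -2/3 + F + G)
-297727 + U(V, -510) = -297727 + (-2/3 - 510 + 187) = -297727 - 971/3 = -894152/3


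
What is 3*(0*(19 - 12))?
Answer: 0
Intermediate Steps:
3*(0*(19 - 12)) = 3*(0*7) = 3*0 = 0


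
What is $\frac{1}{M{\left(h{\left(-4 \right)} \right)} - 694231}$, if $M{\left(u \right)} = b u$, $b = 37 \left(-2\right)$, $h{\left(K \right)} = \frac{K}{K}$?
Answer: $- \frac{1}{694305} \approx -1.4403 \cdot 10^{-6}$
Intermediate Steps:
$h{\left(K \right)} = 1$
$b = -74$
$M{\left(u \right)} = - 74 u$
$\frac{1}{M{\left(h{\left(-4 \right)} \right)} - 694231} = \frac{1}{\left(-74\right) 1 - 694231} = \frac{1}{-74 - 694231} = \frac{1}{-694305} = - \frac{1}{694305}$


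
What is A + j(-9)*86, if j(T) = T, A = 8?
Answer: -766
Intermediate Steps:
A + j(-9)*86 = 8 - 9*86 = 8 - 774 = -766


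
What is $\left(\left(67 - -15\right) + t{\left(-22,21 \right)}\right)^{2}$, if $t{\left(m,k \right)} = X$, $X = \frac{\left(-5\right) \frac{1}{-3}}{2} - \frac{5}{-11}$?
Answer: $\frac{30217009}{4356} \approx 6936.9$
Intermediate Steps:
$X = \frac{85}{66}$ ($X = \left(-5\right) \left(- \frac{1}{3}\right) \frac{1}{2} - - \frac{5}{11} = \frac{5}{3} \cdot \frac{1}{2} + \frac{5}{11} = \frac{5}{6} + \frac{5}{11} = \frac{85}{66} \approx 1.2879$)
$t{\left(m,k \right)} = \frac{85}{66}$
$\left(\left(67 - -15\right) + t{\left(-22,21 \right)}\right)^{2} = \left(\left(67 - -15\right) + \frac{85}{66}\right)^{2} = \left(\left(67 + 15\right) + \frac{85}{66}\right)^{2} = \left(82 + \frac{85}{66}\right)^{2} = \left(\frac{5497}{66}\right)^{2} = \frac{30217009}{4356}$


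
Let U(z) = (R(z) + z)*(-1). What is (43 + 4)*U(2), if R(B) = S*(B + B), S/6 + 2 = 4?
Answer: -2350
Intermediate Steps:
S = 12 (S = -12 + 6*4 = -12 + 24 = 12)
R(B) = 24*B (R(B) = 12*(B + B) = 12*(2*B) = 24*B)
U(z) = -25*z (U(z) = (24*z + z)*(-1) = (25*z)*(-1) = -25*z)
(43 + 4)*U(2) = (43 + 4)*(-25*2) = 47*(-50) = -2350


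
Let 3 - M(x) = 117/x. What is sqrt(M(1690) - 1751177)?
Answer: I*sqrt(29594841770)/130 ≈ 1323.3*I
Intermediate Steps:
M(x) = 3 - 117/x
sqrt(M(1690) - 1751177) = sqrt((3 - 117/1690) - 1751177) = sqrt((3 - 117*1/1690) - 1751177) = sqrt((3 - 9/130) - 1751177) = sqrt(381/130 - 1751177) = sqrt(-227652629/130) = I*sqrt(29594841770)/130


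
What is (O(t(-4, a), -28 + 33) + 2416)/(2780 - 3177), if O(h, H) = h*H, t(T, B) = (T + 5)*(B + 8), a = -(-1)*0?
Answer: -2456/397 ≈ -6.1864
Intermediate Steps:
a = 0 (a = -1*0 = 0)
t(T, B) = (5 + T)*(8 + B)
O(h, H) = H*h
(O(t(-4, a), -28 + 33) + 2416)/(2780 - 3177) = ((-28 + 33)*(40 + 5*0 + 8*(-4) + 0*(-4)) + 2416)/(2780 - 3177) = (5*(40 + 0 - 32 + 0) + 2416)/(-397) = (5*8 + 2416)*(-1/397) = (40 + 2416)*(-1/397) = 2456*(-1/397) = -2456/397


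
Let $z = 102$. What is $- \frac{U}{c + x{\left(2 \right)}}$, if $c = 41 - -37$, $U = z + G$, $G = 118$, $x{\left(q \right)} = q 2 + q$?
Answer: $- \frac{55}{21} \approx -2.619$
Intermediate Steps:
$x{\left(q \right)} = 3 q$ ($x{\left(q \right)} = 2 q + q = 3 q$)
$U = 220$ ($U = 102 + 118 = 220$)
$c = 78$ ($c = 41 + 37 = 78$)
$- \frac{U}{c + x{\left(2 \right)}} = - \frac{220}{78 + 3 \cdot 2} = - \frac{220}{78 + 6} = - \frac{220}{84} = \left(-1\right) \frac{55}{21} = - \frac{55}{21}$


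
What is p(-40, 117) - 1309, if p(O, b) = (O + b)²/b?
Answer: -147224/117 ≈ -1258.3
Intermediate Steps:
p(O, b) = (O + b)²/b
p(-40, 117) - 1309 = (-40 + 117)²/117 - 1309 = (1/117)*77² - 1309 = (1/117)*5929 - 1309 = 5929/117 - 1309 = -147224/117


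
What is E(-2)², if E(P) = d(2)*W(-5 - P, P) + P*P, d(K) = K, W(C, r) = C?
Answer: 4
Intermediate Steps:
E(P) = -10 + P² - 2*P (E(P) = 2*(-5 - P) + P*P = (-10 - 2*P) + P² = -10 + P² - 2*P)
E(-2)² = (-10 + (-2)² - 2*(-2))² = (-10 + 4 + 4)² = (-2)² = 4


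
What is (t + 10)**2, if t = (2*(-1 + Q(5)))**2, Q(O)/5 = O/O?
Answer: 5476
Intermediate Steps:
Q(O) = 5 (Q(O) = 5*(O/O) = 5*1 = 5)
t = 64 (t = (2*(-1 + 5))**2 = (2*4)**2 = 8**2 = 64)
(t + 10)**2 = (64 + 10)**2 = 74**2 = 5476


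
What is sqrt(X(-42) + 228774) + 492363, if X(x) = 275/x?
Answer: 492363 + sqrt(403545786)/42 ≈ 4.9284e+5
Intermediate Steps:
sqrt(X(-42) + 228774) + 492363 = sqrt(275/(-42) + 228774) + 492363 = sqrt(275*(-1/42) + 228774) + 492363 = sqrt(-275/42 + 228774) + 492363 = sqrt(9608233/42) + 492363 = sqrt(403545786)/42 + 492363 = 492363 + sqrt(403545786)/42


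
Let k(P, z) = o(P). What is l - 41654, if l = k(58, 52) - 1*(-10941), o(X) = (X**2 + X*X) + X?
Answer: -23927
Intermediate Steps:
o(X) = X + 2*X**2 (o(X) = (X**2 + X**2) + X = 2*X**2 + X = X + 2*X**2)
k(P, z) = P*(1 + 2*P)
l = 17727 (l = 58*(1 + 2*58) - 1*(-10941) = 58*(1 + 116) + 10941 = 58*117 + 10941 = 6786 + 10941 = 17727)
l - 41654 = 17727 - 41654 = -23927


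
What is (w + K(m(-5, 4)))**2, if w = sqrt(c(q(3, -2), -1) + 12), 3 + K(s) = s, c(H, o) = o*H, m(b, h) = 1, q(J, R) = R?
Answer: (2 - sqrt(14))**2 ≈ 3.0334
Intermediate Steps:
c(H, o) = H*o
K(s) = -3 + s
w = sqrt(14) (w = sqrt(-2*(-1) + 12) = sqrt(2 + 12) = sqrt(14) ≈ 3.7417)
(w + K(m(-5, 4)))**2 = (sqrt(14) + (-3 + 1))**2 = (sqrt(14) - 2)**2 = (-2 + sqrt(14))**2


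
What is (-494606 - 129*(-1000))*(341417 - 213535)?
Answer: -46754426492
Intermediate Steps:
(-494606 - 129*(-1000))*(341417 - 213535) = (-494606 + 129000)*127882 = -365606*127882 = -46754426492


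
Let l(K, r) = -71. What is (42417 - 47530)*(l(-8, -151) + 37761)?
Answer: -192708970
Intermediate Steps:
(42417 - 47530)*(l(-8, -151) + 37761) = (42417 - 47530)*(-71 + 37761) = -5113*37690 = -192708970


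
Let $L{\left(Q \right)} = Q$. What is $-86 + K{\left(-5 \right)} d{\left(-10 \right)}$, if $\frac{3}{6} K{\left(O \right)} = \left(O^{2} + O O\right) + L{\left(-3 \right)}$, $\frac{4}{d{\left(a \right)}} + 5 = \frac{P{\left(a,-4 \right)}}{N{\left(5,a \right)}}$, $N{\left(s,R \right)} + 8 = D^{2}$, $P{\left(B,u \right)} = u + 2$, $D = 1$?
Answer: $- \frac{5470}{33} \approx -165.76$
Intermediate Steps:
$P{\left(B,u \right)} = 2 + u$
$N{\left(s,R \right)} = -7$ ($N{\left(s,R \right)} = -8 + 1^{2} = -8 + 1 = -7$)
$d{\left(a \right)} = - \frac{28}{33}$ ($d{\left(a \right)} = \frac{4}{-5 + \frac{2 - 4}{-7}} = \frac{4}{-5 - - \frac{2}{7}} = \frac{4}{-5 + \frac{2}{7}} = \frac{4}{- \frac{33}{7}} = 4 \left(- \frac{7}{33}\right) = - \frac{28}{33}$)
$K{\left(O \right)} = -6 + 4 O^{2}$ ($K{\left(O \right)} = 2 \left(\left(O^{2} + O O\right) - 3\right) = 2 \left(\left(O^{2} + O^{2}\right) - 3\right) = 2 \left(2 O^{2} - 3\right) = 2 \left(-3 + 2 O^{2}\right) = -6 + 4 O^{2}$)
$-86 + K{\left(-5 \right)} d{\left(-10 \right)} = -86 + \left(-6 + 4 \left(-5\right)^{2}\right) \left(- \frac{28}{33}\right) = -86 + \left(-6 + 4 \cdot 25\right) \left(- \frac{28}{33}\right) = -86 + \left(-6 + 100\right) \left(- \frac{28}{33}\right) = -86 + 94 \left(- \frac{28}{33}\right) = -86 - \frac{2632}{33} = - \frac{5470}{33}$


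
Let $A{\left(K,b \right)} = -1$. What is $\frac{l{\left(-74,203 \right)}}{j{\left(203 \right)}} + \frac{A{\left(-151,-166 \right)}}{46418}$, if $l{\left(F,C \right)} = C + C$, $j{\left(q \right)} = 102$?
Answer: $\frac{9422803}{2367318} \approx 3.9804$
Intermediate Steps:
$l{\left(F,C \right)} = 2 C$
$\frac{l{\left(-74,203 \right)}}{j{\left(203 \right)}} + \frac{A{\left(-151,-166 \right)}}{46418} = \frac{2 \cdot 203}{102} - \frac{1}{46418} = 406 \cdot \frac{1}{102} - \frac{1}{46418} = \frac{203}{51} - \frac{1}{46418} = \frac{9422803}{2367318}$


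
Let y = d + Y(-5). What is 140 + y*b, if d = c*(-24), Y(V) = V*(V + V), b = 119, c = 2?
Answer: 378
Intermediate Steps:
Y(V) = 2*V² (Y(V) = V*(2*V) = 2*V²)
d = -48 (d = 2*(-24) = -48)
y = 2 (y = -48 + 2*(-5)² = -48 + 2*25 = -48 + 50 = 2)
140 + y*b = 140 + 2*119 = 140 + 238 = 378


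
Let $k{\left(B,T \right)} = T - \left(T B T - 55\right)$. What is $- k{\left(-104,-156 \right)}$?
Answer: $-2530843$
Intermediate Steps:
$k{\left(B,T \right)} = 55 + T - B T^{2}$ ($k{\left(B,T \right)} = T - \left(B T T - 55\right) = T - \left(B T^{2} - 55\right) = T - \left(-55 + B T^{2}\right) = 55 + T - B T^{2}$)
$- k{\left(-104,-156 \right)} = - (55 - 156 - - 104 \left(-156\right)^{2}) = - (55 - 156 - \left(-104\right) 24336) = - (55 - 156 + 2530944) = \left(-1\right) 2530843 = -2530843$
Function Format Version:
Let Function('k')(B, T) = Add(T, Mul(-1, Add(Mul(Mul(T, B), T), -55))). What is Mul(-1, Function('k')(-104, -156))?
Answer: -2530843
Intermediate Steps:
Function('k')(B, T) = Add(55, T, Mul(-1, B, Pow(T, 2))) (Function('k')(B, T) = Add(T, Mul(-1, Add(Mul(Mul(B, T), T), -55))) = Add(T, Mul(-1, Add(Mul(B, Pow(T, 2)), -55))) = Add(T, Mul(-1, Add(-55, Mul(B, Pow(T, 2))))) = Add(T, Add(55, Mul(-1, B, Pow(T, 2)))) = Add(55, T, Mul(-1, B, Pow(T, 2))))
Mul(-1, Function('k')(-104, -156)) = Mul(-1, Add(55, -156, Mul(-1, -104, Pow(-156, 2)))) = Mul(-1, Add(55, -156, Mul(-1, -104, 24336))) = Mul(-1, Add(55, -156, 2530944)) = Mul(-1, 2530843) = -2530843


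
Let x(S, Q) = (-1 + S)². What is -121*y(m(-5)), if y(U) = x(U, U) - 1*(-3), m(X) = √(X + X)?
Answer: 726 + 242*I*√10 ≈ 726.0 + 765.27*I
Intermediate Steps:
m(X) = √2*√X (m(X) = √(2*X) = √2*√X)
y(U) = 3 + (-1 + U)² (y(U) = (-1 + U)² - 1*(-3) = (-1 + U)² + 3 = 3 + (-1 + U)²)
-121*y(m(-5)) = -121*(3 + (-1 + √2*√(-5))²) = -121*(3 + (-1 + √2*(I*√5))²) = -121*(3 + (-1 + I*√10)²) = -363 - 121*(-1 + I*√10)²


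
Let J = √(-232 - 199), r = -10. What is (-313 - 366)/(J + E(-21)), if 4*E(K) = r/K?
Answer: -142590/760309 + 1197756*I*√431/760309 ≈ -0.18754 + 32.705*I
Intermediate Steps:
J = I*√431 (J = √(-431) = I*√431 ≈ 20.761*I)
E(K) = -5/(2*K) (E(K) = (-10/K)/4 = -5/(2*K))
(-313 - 366)/(J + E(-21)) = (-313 - 366)/(I*√431 - 5/2/(-21)) = -679/(I*√431 - 5/2*(-1/21)) = -679/(I*√431 + 5/42) = -679/(5/42 + I*√431)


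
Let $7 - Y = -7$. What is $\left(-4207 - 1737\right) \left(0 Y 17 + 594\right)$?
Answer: $-3530736$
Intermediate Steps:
$Y = 14$ ($Y = 7 - -7 = 7 + 7 = 14$)
$\left(-4207 - 1737\right) \left(0 Y 17 + 594\right) = \left(-4207 - 1737\right) \left(0 \cdot 14 \cdot 17 + 594\right) = - 5944 \left(0 \cdot 17 + 594\right) = - 5944 \left(0 + 594\right) = \left(-5944\right) 594 = -3530736$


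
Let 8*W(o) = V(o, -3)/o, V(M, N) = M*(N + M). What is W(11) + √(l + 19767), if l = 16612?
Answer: 1 + √36379 ≈ 191.73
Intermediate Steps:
V(M, N) = M*(M + N)
W(o) = -3/8 + o/8 (W(o) = ((o*(o - 3))/o)/8 = ((o*(-3 + o))/o)/8 = (-3 + o)/8 = -3/8 + o/8)
W(11) + √(l + 19767) = (-3/8 + (⅛)*11) + √(16612 + 19767) = (-3/8 + 11/8) + √36379 = 1 + √36379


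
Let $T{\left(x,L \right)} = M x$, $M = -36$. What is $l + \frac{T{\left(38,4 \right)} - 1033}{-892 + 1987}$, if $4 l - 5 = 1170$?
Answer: $\frac{1277021}{4380} \approx 291.56$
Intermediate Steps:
$T{\left(x,L \right)} = - 36 x$
$l = \frac{1175}{4}$ ($l = \frac{5}{4} + \frac{1}{4} \cdot 1170 = \frac{5}{4} + \frac{585}{2} = \frac{1175}{4} \approx 293.75$)
$l + \frac{T{\left(38,4 \right)} - 1033}{-892 + 1987} = \frac{1175}{4} + \frac{\left(-36\right) 38 - 1033}{-892 + 1987} = \frac{1175}{4} + \frac{-1368 - 1033}{1095} = \frac{1175}{4} - \frac{2401}{1095} = \frac{1277021}{4380}$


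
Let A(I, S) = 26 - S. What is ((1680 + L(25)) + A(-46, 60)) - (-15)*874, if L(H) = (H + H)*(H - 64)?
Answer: 12806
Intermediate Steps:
L(H) = 2*H*(-64 + H) (L(H) = (2*H)*(-64 + H) = 2*H*(-64 + H))
((1680 + L(25)) + A(-46, 60)) - (-15)*874 = ((1680 + 2*25*(-64 + 25)) + (26 - 1*60)) - (-15)*874 = ((1680 + 2*25*(-39)) + (26 - 60)) - 1*(-13110) = ((1680 - 1950) - 34) + 13110 = (-270 - 34) + 13110 = -304 + 13110 = 12806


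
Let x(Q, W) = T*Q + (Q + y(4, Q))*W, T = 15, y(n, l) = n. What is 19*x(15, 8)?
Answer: 7163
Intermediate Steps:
x(Q, W) = 15*Q + W*(4 + Q) (x(Q, W) = 15*Q + (Q + 4)*W = 15*Q + (4 + Q)*W = 15*Q + W*(4 + Q))
19*x(15, 8) = 19*(4*8 + 15*15 + 15*8) = 19*(32 + 225 + 120) = 19*377 = 7163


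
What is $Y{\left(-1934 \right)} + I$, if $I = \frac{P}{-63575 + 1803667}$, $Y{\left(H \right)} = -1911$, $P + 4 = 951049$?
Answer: $- \frac{3324364767}{1740092} \approx -1910.5$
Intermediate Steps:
$P = 951045$ ($P = -4 + 951049 = 951045$)
$I = \frac{951045}{1740092}$ ($I = \frac{951045}{-63575 + 1803667} = \frac{951045}{1740092} \approx 0.54655$)
$Y{\left(-1934 \right)} + I = -1911 + \frac{951045}{1740092} = - \frac{3324364767}{1740092}$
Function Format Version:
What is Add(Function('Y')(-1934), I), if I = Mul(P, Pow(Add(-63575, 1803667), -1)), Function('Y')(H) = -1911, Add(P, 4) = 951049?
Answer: Rational(-3324364767, 1740092) ≈ -1910.5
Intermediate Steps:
P = 951045 (P = Add(-4, 951049) = 951045)
I = Rational(951045, 1740092) (I = Mul(951045, Pow(Add(-63575, 1803667), -1)) = Mul(951045, Pow(1740092, -1)) = Mul(951045, Rational(1, 1740092)) = Rational(951045, 1740092) ≈ 0.54655)
Add(Function('Y')(-1934), I) = Add(-1911, Rational(951045, 1740092)) = Rational(-3324364767, 1740092)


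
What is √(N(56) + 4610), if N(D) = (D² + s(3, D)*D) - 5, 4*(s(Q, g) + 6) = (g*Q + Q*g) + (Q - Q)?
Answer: √12109 ≈ 110.04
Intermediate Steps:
s(Q, g) = -6 + Q*g/2 (s(Q, g) = -6 + ((g*Q + Q*g) + (Q - Q))/4 = -6 + ((Q*g + Q*g) + 0)/4 = -6 + (2*Q*g + 0)/4 = -6 + (2*Q*g)/4 = -6 + Q*g/2)
N(D) = -5 + D² + D*(-6 + 3*D/2) (N(D) = (D² + (-6 + (½)*3*D)*D) - 5 = (D² + (-6 + 3*D/2)*D) - 5 = (D² + D*(-6 + 3*D/2)) - 5 = -5 + D² + D*(-6 + 3*D/2))
√(N(56) + 4610) = √((-5 - 6*56 + (5/2)*56²) + 4610) = √((-5 - 336 + (5/2)*3136) + 4610) = √((-5 - 336 + 7840) + 4610) = √(7499 + 4610) = √12109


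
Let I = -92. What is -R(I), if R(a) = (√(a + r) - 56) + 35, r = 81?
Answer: 21 - I*√11 ≈ 21.0 - 3.3166*I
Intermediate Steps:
R(a) = -21 + √(81 + a) (R(a) = (√(a + 81) - 56) + 35 = (√(81 + a) - 56) + 35 = (-56 + √(81 + a)) + 35 = -21 + √(81 + a))
-R(I) = -(-21 + √(81 - 92)) = -(-21 + √(-11)) = -(-21 + I*√11) = 21 - I*√11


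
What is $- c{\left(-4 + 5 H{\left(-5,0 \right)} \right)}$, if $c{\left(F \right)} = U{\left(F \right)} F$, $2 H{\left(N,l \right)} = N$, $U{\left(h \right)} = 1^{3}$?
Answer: $\frac{33}{2} \approx 16.5$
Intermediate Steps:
$U{\left(h \right)} = 1$
$H{\left(N,l \right)} = \frac{N}{2}$
$c{\left(F \right)} = F$ ($c{\left(F \right)} = 1 F = F$)
$- c{\left(-4 + 5 H{\left(-5,0 \right)} \right)} = - (-4 + 5 \cdot \frac{1}{2} \left(-5\right)) = - (-4 + 5 \left(- \frac{5}{2}\right)) = - (-4 - \frac{25}{2}) = \left(-1\right) \left(- \frac{33}{2}\right) = \frac{33}{2}$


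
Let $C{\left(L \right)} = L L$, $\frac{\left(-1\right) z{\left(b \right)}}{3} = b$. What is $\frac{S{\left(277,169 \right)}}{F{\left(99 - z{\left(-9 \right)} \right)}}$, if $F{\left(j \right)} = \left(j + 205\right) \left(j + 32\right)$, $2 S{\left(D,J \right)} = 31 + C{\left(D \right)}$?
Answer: $\frac{9595}{7202} \approx 1.3323$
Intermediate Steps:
$z{\left(b \right)} = - 3 b$
$C{\left(L \right)} = L^{2}$
$S{\left(D,J \right)} = \frac{31}{2} + \frac{D^{2}}{2}$ ($S{\left(D,J \right)} = \frac{31 + D^{2}}{2} = \frac{31}{2} + \frac{D^{2}}{2}$)
$F{\left(j \right)} = \left(32 + j\right) \left(205 + j\right)$ ($F{\left(j \right)} = \left(205 + j\right) \left(32 + j\right) = \left(32 + j\right) \left(205 + j\right)$)
$\frac{S{\left(277,169 \right)}}{F{\left(99 - z{\left(-9 \right)} \right)}} = \frac{\frac{31}{2} + \frac{277^{2}}{2}}{6560 + \left(99 - \left(-3\right) \left(-9\right)\right)^{2} + 237 \left(99 - \left(-3\right) \left(-9\right)\right)} = \frac{\frac{31}{2} + \frac{1}{2} \cdot 76729}{6560 + \left(99 - 27\right)^{2} + 237 \left(99 - 27\right)} = \frac{\frac{31}{2} + \frac{76729}{2}}{6560 + \left(99 - 27\right)^{2} + 237 \left(99 - 27\right)} = \frac{38380}{6560 + 72^{2} + 237 \cdot 72} = \frac{38380}{6560 + 5184 + 17064} = \frac{38380}{28808} = 38380 \cdot \frac{1}{28808} = \frac{9595}{7202}$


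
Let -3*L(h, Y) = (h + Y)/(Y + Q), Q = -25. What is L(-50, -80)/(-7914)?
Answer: 13/249291 ≈ 5.2148e-5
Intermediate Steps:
L(h, Y) = -(Y + h)/(3*(-25 + Y)) (L(h, Y) = -(h + Y)/(3*(Y - 25)) = -(Y + h)/(3*(-25 + Y)))
L(-50, -80)/(-7914) = ((-1*(-80) - 1*(-50))/(3*(-25 - 80)))/(-7914) = ((⅓)*(80 + 50)/(-105))*(-1/7914) = ((⅓)*(-1/105)*130)*(-1/7914) = -26/63*(-1/7914) = 13/249291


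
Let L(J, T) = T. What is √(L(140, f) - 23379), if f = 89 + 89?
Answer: I*√23201 ≈ 152.32*I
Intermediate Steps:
f = 178
√(L(140, f) - 23379) = √(178 - 23379) = √(-23201) = I*√23201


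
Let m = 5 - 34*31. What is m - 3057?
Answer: -4106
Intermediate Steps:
m = -1049 (m = 5 - 1054 = -1049)
m - 3057 = -1049 - 3057 = -4106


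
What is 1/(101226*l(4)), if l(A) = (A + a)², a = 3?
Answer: 1/4960074 ≈ 2.0161e-7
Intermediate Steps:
l(A) = (3 + A)² (l(A) = (A + 3)² = (3 + A)²)
1/(101226*l(4)) = 1/(101226*(3 + 4)²) = 1/(101226*7²) = 1/(101226*49) = 1/4960074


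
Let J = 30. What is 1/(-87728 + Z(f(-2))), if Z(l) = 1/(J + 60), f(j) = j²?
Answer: -90/7895519 ≈ -1.1399e-5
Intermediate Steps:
Z(l) = 1/90 (Z(l) = 1/(30 + 60) = 1/90)
1/(-87728 + Z(f(-2))) = 1/(-87728 + 1/90) = 1/(-7895519/90) = -90/7895519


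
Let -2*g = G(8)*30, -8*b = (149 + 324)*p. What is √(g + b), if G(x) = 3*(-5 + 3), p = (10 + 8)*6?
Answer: 3*I*√2798/2 ≈ 79.344*I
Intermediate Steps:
p = 108 (p = 18*6 = 108)
G(x) = -6 (G(x) = 3*(-2) = -6)
b = -12771/2 (b = -(149 + 324)*108/8 = -473*108/8 = -⅛*51084 = -12771/2 ≈ -6385.5)
g = 90 (g = -(-3)*30 = -½*(-180) = 90)
√(g + b) = √(90 - 12771/2) = √(-12591/2) = 3*I*√2798/2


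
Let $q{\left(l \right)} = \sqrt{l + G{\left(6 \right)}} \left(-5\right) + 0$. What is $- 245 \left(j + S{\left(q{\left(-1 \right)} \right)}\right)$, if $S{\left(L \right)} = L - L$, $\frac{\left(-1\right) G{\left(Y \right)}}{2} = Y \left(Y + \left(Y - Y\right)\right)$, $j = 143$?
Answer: $-35035$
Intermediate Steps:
$G{\left(Y \right)} = - 2 Y^{2}$ ($G{\left(Y \right)} = - 2 Y \left(Y + \left(Y - Y\right)\right) = - 2 Y \left(Y + 0\right) = - 2 Y Y = - 2 Y^{2}$)
$q{\left(l \right)} = - 5 \sqrt{-72 + l}$ ($q{\left(l \right)} = \sqrt{l - 2 \cdot 6^{2}} \left(-5\right) + 0 = \sqrt{l - 72} \left(-5\right) + 0 = \sqrt{-72 + l} \left(-5\right) + 0 = - 5 \sqrt{-72 + l} + 0 = - 5 \sqrt{-72 + l}$)
$S{\left(L \right)} = 0$
$- 245 \left(j + S{\left(q{\left(-1 \right)} \right)}\right) = - 245 \left(143 + 0\right) = \left(-245\right) 143 = -35035$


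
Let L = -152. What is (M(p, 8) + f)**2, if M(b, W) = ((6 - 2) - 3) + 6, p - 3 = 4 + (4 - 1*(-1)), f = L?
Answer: 21025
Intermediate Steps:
f = -152
p = 12 (p = 3 + (4 + (4 - 1*(-1))) = 3 + (4 + (4 + 1)) = 3 + (4 + 5) = 3 + 9 = 12)
M(b, W) = 7 (M(b, W) = (4 - 3) + 6 = 1 + 6 = 7)
(M(p, 8) + f)**2 = (7 - 152)**2 = (-145)**2 = 21025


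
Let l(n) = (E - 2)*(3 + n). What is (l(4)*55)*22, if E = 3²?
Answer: 59290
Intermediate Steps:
E = 9
l(n) = 21 + 7*n (l(n) = (9 - 2)*(3 + n) = 7*(3 + n) = 21 + 7*n)
(l(4)*55)*22 = ((21 + 7*4)*55)*22 = ((21 + 28)*55)*22 = (49*55)*22 = 2695*22 = 59290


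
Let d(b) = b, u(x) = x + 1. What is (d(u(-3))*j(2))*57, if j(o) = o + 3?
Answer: -570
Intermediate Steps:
u(x) = 1 + x
j(o) = 3 + o
(d(u(-3))*j(2))*57 = ((1 - 3)*(3 + 2))*57 = -2*5*57 = -10*57 = -570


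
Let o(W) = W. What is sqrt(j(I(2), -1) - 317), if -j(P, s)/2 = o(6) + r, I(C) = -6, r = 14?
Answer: I*sqrt(357) ≈ 18.894*I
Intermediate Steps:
j(P, s) = -40 (j(P, s) = -2*(6 + 14) = -2*20 = -40)
sqrt(j(I(2), -1) - 317) = sqrt(-40 - 317) = sqrt(-357) = I*sqrt(357)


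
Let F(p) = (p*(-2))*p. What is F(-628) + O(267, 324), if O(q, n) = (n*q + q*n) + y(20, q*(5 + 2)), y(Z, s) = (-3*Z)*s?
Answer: -727892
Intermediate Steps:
y(Z, s) = -3*Z*s
O(q, n) = -420*q + 2*n*q (O(q, n) = (n*q + q*n) - 3*20*q*(5 + 2) = (n*q + n*q) - 3*20*q*7 = 2*n*q - 3*20*7*q = 2*n*q - 420*q = -420*q + 2*n*q)
F(p) = -2*p² (F(p) = (-2*p)*p = -2*p²)
F(-628) + O(267, 324) = -2*(-628)² + 2*267*(-210 + 324) = -2*394384 + 2*267*114 = -788768 + 60876 = -727892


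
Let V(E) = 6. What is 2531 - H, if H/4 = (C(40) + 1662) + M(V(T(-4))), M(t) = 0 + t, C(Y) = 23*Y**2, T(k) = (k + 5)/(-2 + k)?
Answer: -151341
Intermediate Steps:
T(k) = (5 + k)/(-2 + k)
M(t) = t
H = 153872 (H = 4*((23*40**2 + 1662) + 6) = 4*((23*1600 + 1662) + 6) = 4*((36800 + 1662) + 6) = 4*(38462 + 6) = 4*38468 = 153872)
2531 - H = 2531 - 1*153872 = 2531 - 153872 = -151341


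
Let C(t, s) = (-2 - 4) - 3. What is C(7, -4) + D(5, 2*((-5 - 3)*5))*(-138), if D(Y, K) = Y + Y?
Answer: -1389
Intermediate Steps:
C(t, s) = -9 (C(t, s) = -6 - 3 = -9)
D(Y, K) = 2*Y
C(7, -4) + D(5, 2*((-5 - 3)*5))*(-138) = -9 + (2*5)*(-138) = -9 + 10*(-138) = -9 - 1380 = -1389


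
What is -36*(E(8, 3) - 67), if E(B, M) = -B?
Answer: 2700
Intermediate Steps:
-36*(E(8, 3) - 67) = -36*(-1*8 - 67) = -36*(-8 - 67) = -36*(-75) = 2700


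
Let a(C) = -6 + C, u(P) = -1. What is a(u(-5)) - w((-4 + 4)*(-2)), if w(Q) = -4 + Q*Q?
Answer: -3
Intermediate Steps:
w(Q) = -4 + Q²
a(u(-5)) - w((-4 + 4)*(-2)) = (-6 - 1) - (-4 + ((-4 + 4)*(-2))²) = -7 - (-4 + (0*(-2))²) = -7 - (-4 + 0²) = -7 - (-4 + 0) = -7 - 1*(-4) = -7 + 4 = -3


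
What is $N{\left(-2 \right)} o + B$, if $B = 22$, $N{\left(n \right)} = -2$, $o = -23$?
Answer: $68$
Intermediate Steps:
$N{\left(-2 \right)} o + B = \left(-2\right) \left(-23\right) + 22 = 46 + 22 = 68$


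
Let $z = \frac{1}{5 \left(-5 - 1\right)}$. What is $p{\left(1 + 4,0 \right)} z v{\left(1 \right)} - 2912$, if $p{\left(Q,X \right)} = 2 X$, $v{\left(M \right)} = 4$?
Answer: $-2912$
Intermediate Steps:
$z = - \frac{1}{30}$ ($z = \frac{1}{5 \left(-6\right)} = \frac{1}{-30} = - \frac{1}{30} \approx -0.033333$)
$p{\left(1 + 4,0 \right)} z v{\left(1 \right)} - 2912 = 2 \cdot 0 \left(- \frac{1}{30}\right) 4 - 2912 = 0 \left(- \frac{1}{30}\right) 4 - 2912 = 0 \cdot 4 - 2912 = 0 - 2912 = -2912$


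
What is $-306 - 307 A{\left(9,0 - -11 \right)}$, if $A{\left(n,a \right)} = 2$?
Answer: $-920$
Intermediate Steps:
$-306 - 307 A{\left(9,0 - -11 \right)} = -306 - 614 = -920$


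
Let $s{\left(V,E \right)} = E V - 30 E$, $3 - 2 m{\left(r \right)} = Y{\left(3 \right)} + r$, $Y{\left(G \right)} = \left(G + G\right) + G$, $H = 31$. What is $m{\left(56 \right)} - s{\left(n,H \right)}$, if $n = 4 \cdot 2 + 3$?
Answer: $558$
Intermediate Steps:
$Y{\left(G \right)} = 3 G$ ($Y{\left(G \right)} = 2 G + G = 3 G$)
$m{\left(r \right)} = -3 - \frac{r}{2}$ ($m{\left(r \right)} = \frac{3}{2} - \frac{3 \cdot 3 + r}{2} = \frac{3}{2} - \frac{9 + r}{2} = \frac{3}{2} - \left(\frac{9}{2} + \frac{r}{2}\right) = -3 - \frac{r}{2}$)
$n = 11$ ($n = 8 + 3 = 11$)
$s{\left(V,E \right)} = - 30 E + E V$
$m{\left(56 \right)} - s{\left(n,H \right)} = \left(-3 - 28\right) - 31 \left(-30 + 11\right) = \left(-3 - 28\right) - 31 \left(-19\right) = -31 - -589 = -31 + 589 = 558$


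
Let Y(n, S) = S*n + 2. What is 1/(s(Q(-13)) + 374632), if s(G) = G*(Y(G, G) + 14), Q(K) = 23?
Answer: 1/387167 ≈ 2.5829e-6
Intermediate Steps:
Y(n, S) = 2 + S*n
s(G) = G*(16 + G**2) (s(G) = G*((2 + G*G) + 14) = G*((2 + G**2) + 14) = G*(16 + G**2))
1/(s(Q(-13)) + 374632) = 1/(23*(16 + 23**2) + 374632) = 1/(23*(16 + 529) + 374632) = 1/(23*545 + 374632) = 1/(12535 + 374632) = 1/387167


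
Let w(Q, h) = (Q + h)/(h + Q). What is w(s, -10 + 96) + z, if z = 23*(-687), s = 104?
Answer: -15800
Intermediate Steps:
w(Q, h) = 1 (w(Q, h) = (Q + h)/(Q + h) = 1)
z = -15801
w(s, -10 + 96) + z = 1 - 15801 = -15800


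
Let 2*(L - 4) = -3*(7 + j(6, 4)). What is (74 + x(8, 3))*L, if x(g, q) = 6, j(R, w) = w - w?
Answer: -520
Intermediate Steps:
j(R, w) = 0
L = -13/2 (L = 4 + (-3*(7 + 0))/2 = 4 + (-3*7)/2 = 4 + (½)*(-21) = 4 - 21/2 = -13/2 ≈ -6.5000)
(74 + x(8, 3))*L = (74 + 6)*(-13/2) = 80*(-13/2) = -520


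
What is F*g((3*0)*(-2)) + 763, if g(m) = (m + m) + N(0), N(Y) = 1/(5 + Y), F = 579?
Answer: 4394/5 ≈ 878.80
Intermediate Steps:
g(m) = ⅕ + 2*m (g(m) = (m + m) + 1/(5 + 0) = 2*m + 1/5 = 2*m + ⅕ = ⅕ + 2*m)
F*g((3*0)*(-2)) + 763 = 579*(⅕ + 2*((3*0)*(-2))) + 763 = 579*(⅕ + 2*(0*(-2))) + 763 = 579*(⅕ + 2*0) + 763 = 579*(⅕ + 0) + 763 = 579*(⅕) + 763 = 579/5 + 763 = 4394/5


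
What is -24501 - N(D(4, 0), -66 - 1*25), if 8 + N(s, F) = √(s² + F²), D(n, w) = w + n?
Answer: -24493 - √8297 ≈ -24584.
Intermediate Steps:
D(n, w) = n + w
N(s, F) = -8 + √(F² + s²) (N(s, F) = -8 + √(s² + F²) = -8 + √(F² + s²))
-24501 - N(D(4, 0), -66 - 1*25) = -24501 - (-8 + √((-66 - 1*25)² + (4 + 0)²)) = -24501 - (-8 + √((-66 - 25)² + 4²)) = -24501 - (-8 + √((-91)² + 16)) = -24501 - (-8 + √(8281 + 16)) = -24501 - (-8 + √8297) = -24501 + (8 - √8297) = -24493 - √8297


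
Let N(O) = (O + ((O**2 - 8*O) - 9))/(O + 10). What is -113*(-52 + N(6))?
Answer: 95711/16 ≈ 5981.9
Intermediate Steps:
N(O) = (-9 + O**2 - 7*O)/(10 + O) (N(O) = (O + (-9 + O**2 - 8*O))/(10 + O) = (-9 + O**2 - 7*O)/(10 + O))
-113*(-52 + N(6)) = -113*(-52 + (-9 + 6**2 - 7*6)/(10 + 6)) = -113*(-52 + (-9 + 36 - 42)/16) = -113*(-52 + (1/16)*(-15)) = -113*(-52 - 15/16) = -113*(-847/16) = 95711/16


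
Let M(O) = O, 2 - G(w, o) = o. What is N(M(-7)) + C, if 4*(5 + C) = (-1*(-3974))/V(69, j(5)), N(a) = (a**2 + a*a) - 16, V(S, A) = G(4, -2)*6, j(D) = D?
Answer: 5683/48 ≈ 118.40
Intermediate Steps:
G(w, o) = 2 - o
V(S, A) = 24 (V(S, A) = (2 - 1*(-2))*6 = (2 + 2)*6 = 4*6 = 24)
N(a) = -16 + 2*a**2 (N(a) = (a**2 + a**2) - 16 = 2*a**2 - 16 = -16 + 2*a**2)
C = 1747/48 (C = -5 + (-1*(-3974)/24)/4 = -5 + (3974*(1/24))/4 = -5 + (1/4)*(1987/12) = -5 + 1987/48 = 1747/48 ≈ 36.396)
N(M(-7)) + C = (-16 + 2*(-7)**2) + 1747/48 = (-16 + 2*49) + 1747/48 = (-16 + 98) + 1747/48 = 82 + 1747/48 = 5683/48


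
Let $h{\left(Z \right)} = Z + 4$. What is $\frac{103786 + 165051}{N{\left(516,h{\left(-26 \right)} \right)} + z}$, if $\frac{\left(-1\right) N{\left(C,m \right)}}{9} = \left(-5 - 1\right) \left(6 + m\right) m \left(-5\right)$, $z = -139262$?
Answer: $- \frac{268837}{234302} \approx -1.1474$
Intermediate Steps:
$h{\left(Z \right)} = 4 + Z$
$N{\left(C,m \right)} = 45 m \left(-36 - 6 m\right)$ ($N{\left(C,m \right)} = - 9 \left(-5 - 1\right) \left(6 + m\right) m \left(-5\right) = - 9 - 6 \left(6 + m\right) m \left(-5\right) = - 9 \left(-36 - 6 m\right) m \left(-5\right) = - 9 m \left(-36 - 6 m\right) \left(-5\right) = - 9 \left(- 5 m \left(-36 - 6 m\right)\right) = 45 m \left(-36 - 6 m\right)$)
$\frac{103786 + 165051}{N{\left(516,h{\left(-26 \right)} \right)} + z} = \frac{103786 + 165051}{- 270 \left(4 - 26\right) \left(6 + \left(4 - 26\right)\right) - 139262} = \frac{268837}{\left(-270\right) \left(-22\right) \left(6 - 22\right) - 139262} = \frac{268837}{\left(-270\right) \left(-22\right) \left(-16\right) - 139262} = \frac{268837}{-95040 - 139262} = \frac{268837}{-234302} = 268837 \left(- \frac{1}{234302}\right) = - \frac{268837}{234302}$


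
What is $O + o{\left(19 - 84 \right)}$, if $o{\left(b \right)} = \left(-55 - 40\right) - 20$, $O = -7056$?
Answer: $-7171$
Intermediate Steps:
$o{\left(b \right)} = -115$ ($o{\left(b \right)} = -95 - 20 = -115$)
$O + o{\left(19 - 84 \right)} = -7056 - 115 = -7171$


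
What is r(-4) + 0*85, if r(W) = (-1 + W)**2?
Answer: 25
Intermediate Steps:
r(-4) + 0*85 = (-1 - 4)**2 + 0*85 = (-5)**2 + 0 = 25 + 0 = 25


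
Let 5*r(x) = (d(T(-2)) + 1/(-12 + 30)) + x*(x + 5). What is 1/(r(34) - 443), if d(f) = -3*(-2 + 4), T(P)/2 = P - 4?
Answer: -90/16109 ≈ -0.0055869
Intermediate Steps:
T(P) = -8 + 2*P (T(P) = 2*(P - 4) = 2*(-4 + P) = -8 + 2*P)
d(f) = -6 (d(f) = -3*2 = -6)
r(x) = -107/90 + x*(5 + x)/5 (r(x) = ((-6 + 1/(-12 + 30)) + x*(x + 5))/5 = ((-6 + 1/18) + x*(5 + x))/5 = (-107/18 + x*(5 + x))/5 = -107/90 + x*(5 + x)/5)
1/(r(34) - 443) = 1/((-107/90 + 34 + (⅕)*34²) - 443) = 1/((-107/90 + 34 + (⅕)*1156) - 443) = 1/((-107/90 + 34 + 1156/5) - 443) = 1/(23761/90 - 443) = 1/(-16109/90) = -90/16109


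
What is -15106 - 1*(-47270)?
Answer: 32164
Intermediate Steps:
-15106 - 1*(-47270) = -15106 + 47270 = 32164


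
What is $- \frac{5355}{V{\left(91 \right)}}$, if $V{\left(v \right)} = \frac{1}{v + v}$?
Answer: $-974610$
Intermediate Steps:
$V{\left(v \right)} = \frac{1}{2 v}$
$- \frac{5355}{V{\left(91 \right)}} = - \frac{5355}{\frac{1}{2} \cdot \frac{1}{91}} = - 5355 \frac{1}{\frac{1}{182}} = \left(-5355\right) 182 = -974610$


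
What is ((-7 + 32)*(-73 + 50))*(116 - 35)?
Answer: -46575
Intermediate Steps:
((-7 + 32)*(-73 + 50))*(116 - 35) = (25*(-23))*81 = -575*81 = -46575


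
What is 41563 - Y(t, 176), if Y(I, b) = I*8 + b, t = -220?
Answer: 43147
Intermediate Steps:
Y(I, b) = b + 8*I (Y(I, b) = 8*I + b = b + 8*I)
41563 - Y(t, 176) = 41563 - (176 + 8*(-220)) = 41563 - (176 - 1760) = 41563 - 1*(-1584) = 41563 + 1584 = 43147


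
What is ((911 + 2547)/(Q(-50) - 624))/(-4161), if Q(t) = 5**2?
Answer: 182/131181 ≈ 0.0013874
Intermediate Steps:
Q(t) = 25
((911 + 2547)/(Q(-50) - 624))/(-4161) = ((911 + 2547)/(25 - 624))/(-4161) = (3458/(-599))*(-1/4161) = (3458*(-1/599))*(-1/4161) = -3458/599*(-1/4161) = 182/131181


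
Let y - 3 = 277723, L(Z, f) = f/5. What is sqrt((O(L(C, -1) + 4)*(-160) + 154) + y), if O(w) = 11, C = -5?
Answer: 6*sqrt(7670) ≈ 525.47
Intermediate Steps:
L(Z, f) = f/5 (L(Z, f) = f*(1/5) = f/5)
y = 277726 (y = 3 + 277723 = 277726)
sqrt((O(L(C, -1) + 4)*(-160) + 154) + y) = sqrt((11*(-160) + 154) + 277726) = sqrt((-1760 + 154) + 277726) = sqrt(-1606 + 277726) = sqrt(276120) = 6*sqrt(7670)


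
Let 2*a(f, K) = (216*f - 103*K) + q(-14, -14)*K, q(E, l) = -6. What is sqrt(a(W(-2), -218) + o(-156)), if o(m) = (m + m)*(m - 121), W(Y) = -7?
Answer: sqrt(97549) ≈ 312.33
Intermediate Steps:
o(m) = 2*m*(-121 + m) (o(m) = (2*m)*(-121 + m) = 2*m*(-121 + m))
a(f, K) = 108*f - 109*K/2 (a(f, K) = ((216*f - 103*K) - 6*K)/2 = ((-103*K + 216*f) - 6*K)/2 = (-109*K + 216*f)/2 = 108*f - 109*K/2)
sqrt(a(W(-2), -218) + o(-156)) = sqrt((108*(-7) - 109/2*(-218)) + 2*(-156)*(-121 - 156)) = sqrt((-756 + 11881) + 2*(-156)*(-277)) = sqrt(11125 + 86424) = sqrt(97549)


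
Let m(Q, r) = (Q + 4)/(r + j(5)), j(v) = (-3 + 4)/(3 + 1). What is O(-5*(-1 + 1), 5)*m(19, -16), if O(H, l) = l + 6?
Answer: -1012/63 ≈ -16.063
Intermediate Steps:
j(v) = ¼ (j(v) = 1/4 = 1*(¼) = ¼)
O(H, l) = 6 + l
m(Q, r) = (4 + Q)/(¼ + r) (m(Q, r) = (Q + 4)/(r + ¼) = (4 + Q)/(¼ + r))
O(-5*(-1 + 1), 5)*m(19, -16) = (6 + 5)*(4*(4 + 19)/(1 + 4*(-16))) = 11*(4*23/(1 - 64)) = 11*(4*23/(-63)) = 11*(4*(-1/63)*23) = 11*(-92/63) = -1012/63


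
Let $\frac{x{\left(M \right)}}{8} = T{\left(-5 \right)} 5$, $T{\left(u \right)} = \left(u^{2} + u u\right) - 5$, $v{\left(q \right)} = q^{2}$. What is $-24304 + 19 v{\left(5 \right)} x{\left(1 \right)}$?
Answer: $830696$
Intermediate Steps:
$T{\left(u \right)} = -5 + 2 u^{2}$ ($T{\left(u \right)} = \left(u^{2} + u^{2}\right) - 5 = 2 u^{2} - 5 = -5 + 2 u^{2}$)
$x{\left(M \right)} = 1800$ ($x{\left(M \right)} = 8 \left(-5 + 2 \left(-5\right)^{2}\right) 5 = 8 \left(-5 + 2 \cdot 25\right) 5 = 8 \left(-5 + 50\right) 5 = 8 \cdot 45 \cdot 5 = 8 \cdot 225 = 1800$)
$-24304 + 19 v{\left(5 \right)} x{\left(1 \right)} = -24304 + 19 \cdot 5^{2} \cdot 1800 = -24304 + 19 \cdot 25 \cdot 1800 = -24304 + 475 \cdot 1800 = -24304 + 855000 = 830696$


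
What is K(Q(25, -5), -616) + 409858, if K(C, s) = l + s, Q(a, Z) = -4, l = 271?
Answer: 409513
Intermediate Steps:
K(C, s) = 271 + s
K(Q(25, -5), -616) + 409858 = (271 - 616) + 409858 = -345 + 409858 = 409513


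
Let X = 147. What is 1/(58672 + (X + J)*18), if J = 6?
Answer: 1/61426 ≈ 1.6280e-5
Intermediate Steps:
1/(58672 + (X + J)*18) = 1/(58672 + (147 + 6)*18) = 1/(58672 + 153*18) = 1/(58672 + 2754) = 1/61426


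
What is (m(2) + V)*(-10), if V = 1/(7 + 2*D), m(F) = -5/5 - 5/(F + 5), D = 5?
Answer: 1970/119 ≈ 16.555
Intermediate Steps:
m(F) = -1 - 5/(5 + F) (m(F) = -5*1/5 - 5/(5 + F) = -1 - 5/(5 + F))
V = 1/17 (V = 1/(7 + 2*5) = 1/(7 + 10) = 1/17 ≈ 0.058824)
(m(2) + V)*(-10) = ((-10 - 1*2)/(5 + 2) + 1/17)*(-10) = ((-10 - 2)/7 + 1/17)*(-10) = ((1/7)*(-12) + 1/17)*(-10) = (-12/7 + 1/17)*(-10) = -197/119*(-10) = 1970/119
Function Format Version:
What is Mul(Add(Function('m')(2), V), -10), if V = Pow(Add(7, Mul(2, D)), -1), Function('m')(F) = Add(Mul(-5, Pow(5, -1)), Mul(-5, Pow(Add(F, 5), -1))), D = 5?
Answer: Rational(1970, 119) ≈ 16.555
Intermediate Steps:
Function('m')(F) = Add(-1, Mul(-5, Pow(Add(5, F), -1))) (Function('m')(F) = Add(Mul(-5, Rational(1, 5)), Mul(-5, Pow(Add(5, F), -1))) = Add(-1, Mul(-5, Pow(Add(5, F), -1))))
V = Rational(1, 17) (V = Pow(Add(7, Mul(2, 5)), -1) = Pow(Add(7, 10), -1) = Pow(17, -1) = Rational(1, 17) ≈ 0.058824)
Mul(Add(Function('m')(2), V), -10) = Mul(Add(Mul(Pow(Add(5, 2), -1), Add(-10, Mul(-1, 2))), Rational(1, 17)), -10) = Mul(Add(Mul(Pow(7, -1), Add(-10, -2)), Rational(1, 17)), -10) = Mul(Add(Mul(Rational(1, 7), -12), Rational(1, 17)), -10) = Mul(Add(Rational(-12, 7), Rational(1, 17)), -10) = Mul(Rational(-197, 119), -10) = Rational(1970, 119)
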